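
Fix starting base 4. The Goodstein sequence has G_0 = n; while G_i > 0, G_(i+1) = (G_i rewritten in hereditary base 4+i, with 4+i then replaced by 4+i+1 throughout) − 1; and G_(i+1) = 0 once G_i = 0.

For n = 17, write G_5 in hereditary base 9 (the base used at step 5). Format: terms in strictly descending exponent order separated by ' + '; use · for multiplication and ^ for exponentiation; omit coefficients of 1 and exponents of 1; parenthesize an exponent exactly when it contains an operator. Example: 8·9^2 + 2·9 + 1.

5·9 + 2

G_0=17  [base 4] 4^2 + 1  →[4↦5]→  5^2 + 1 = 26  −1 ⇒ G_1=25
G_1=25  [base 5] 5^2  →[5↦6]→  6^2 = 36  −1 ⇒ G_2=35
G_2=35  [base 6] 5·6 + 5  →[6↦7]→  5·7 + 5 = 40  −1 ⇒ G_3=39
G_3=39  [base 7] 5·7 + 4  →[7↦8]→  5·8 + 4 = 44  −1 ⇒ G_4=43
G_4=43  [base 8] 5·8 + 3  →[8↦9]→  5·9 + 3 = 48  −1 ⇒ G_5=47
G_5=47  [base 9] 5·9 + 2  →[9↦10]→  5·10 + 2 = 52  −1 ⇒ G_6=51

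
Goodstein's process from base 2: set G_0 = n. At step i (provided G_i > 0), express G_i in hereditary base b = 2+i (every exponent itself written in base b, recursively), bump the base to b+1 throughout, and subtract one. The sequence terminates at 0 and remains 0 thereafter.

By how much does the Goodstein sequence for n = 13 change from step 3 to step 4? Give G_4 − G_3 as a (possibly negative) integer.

264619

(0) 13|_2 = 2^(2 + 1) + 2^2 + 1 ↦ 3^(3 + 1) + 3^3 + 1|_3 = 109 ⇒ 108
(1) 108|_3 = 3^(3 + 1) + 3^3 ↦ 4^(4 + 1) + 4^4|_4 = 1280 ⇒ 1279
(2) 1279|_4 = 4^(4 + 1) + 3·4^3 + 3·4^2 + 3·4 + 3 ↦ 5^(5 + 1) + 3·5^3 + 3·5^2 + 3·5 + 3|_5 = 16093 ⇒ 16092
(3) 16092|_5 = 5^(5 + 1) + 3·5^3 + 3·5^2 + 3·5 + 2 ↦ 6^(6 + 1) + 3·6^3 + 3·6^2 + 3·6 + 2|_6 = 280712 ⇒ 280711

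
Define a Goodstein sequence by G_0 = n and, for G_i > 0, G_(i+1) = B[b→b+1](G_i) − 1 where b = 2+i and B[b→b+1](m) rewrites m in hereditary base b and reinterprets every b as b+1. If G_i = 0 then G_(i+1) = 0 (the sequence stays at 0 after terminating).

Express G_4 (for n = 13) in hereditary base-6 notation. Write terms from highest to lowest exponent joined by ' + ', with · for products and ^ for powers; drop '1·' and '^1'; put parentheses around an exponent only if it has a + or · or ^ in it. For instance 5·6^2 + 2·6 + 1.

6^(6 + 1) + 3·6^3 + 3·6^2 + 3·6 + 1

13 —HB2→ 2^(2 + 1) + 2^2 + 1 —bump→ 3^(3 + 1) + 3^3 + 1 = 109 —(−1)→ 108
108 —HB3→ 3^(3 + 1) + 3^3 —bump→ 4^(4 + 1) + 4^4 = 1280 —(−1)→ 1279
1279 —HB4→ 4^(4 + 1) + 3·4^3 + 3·4^2 + 3·4 + 3 —bump→ 5^(5 + 1) + 3·5^3 + 3·5^2 + 3·5 + 3 = 16093 —(−1)→ 16092
16092 —HB5→ 5^(5 + 1) + 3·5^3 + 3·5^2 + 3·5 + 2 —bump→ 6^(6 + 1) + 3·6^3 + 3·6^2 + 3·6 + 2 = 280712 —(−1)→ 280711
280711 —HB6→ 6^(6 + 1) + 3·6^3 + 3·6^2 + 3·6 + 1 —bump→ 7^(7 + 1) + 3·7^3 + 3·7^2 + 3·7 + 1 = 5765999 —(−1)→ 5765998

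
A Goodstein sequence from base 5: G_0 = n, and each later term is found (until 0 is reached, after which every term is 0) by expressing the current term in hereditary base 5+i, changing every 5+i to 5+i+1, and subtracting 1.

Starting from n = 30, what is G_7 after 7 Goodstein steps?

143

i=0: 30 = 5^2 + 5 (b=5); 5→6: 6^2 + 6 = 42; 42−1 = 41
i=1: 41 = 6^2 + 5 (b=6); 6→7: 7^2 + 5 = 54; 54−1 = 53
i=2: 53 = 7^2 + 4 (b=7); 7→8: 8^2 + 4 = 68; 68−1 = 67
i=3: 67 = 8^2 + 3 (b=8); 8→9: 9^2 + 3 = 84; 84−1 = 83
i=4: 83 = 9^2 + 2 (b=9); 9→10: 10^2 + 2 = 102; 102−1 = 101
i=5: 101 = 10^2 + 1 (b=10); 10→11: 11^2 + 1 = 122; 122−1 = 121
i=6: 121 = 11^2 (b=11); 11→12: 12^2 = 144; 144−1 = 143
i=7: 143 = 11·12 + 11 (b=12); 12→13: 11·13 + 11 = 154; 154−1 = 153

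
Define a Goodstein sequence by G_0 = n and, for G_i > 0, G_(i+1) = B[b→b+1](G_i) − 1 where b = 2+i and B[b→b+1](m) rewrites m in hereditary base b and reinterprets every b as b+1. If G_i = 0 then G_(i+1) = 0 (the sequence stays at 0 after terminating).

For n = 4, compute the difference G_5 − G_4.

(0) 4|_2 = 2^2 ↦ 3^3|_3 = 27 ⇒ 26
(1) 26|_3 = 2·3^2 + 2·3 + 2 ↦ 2·4^2 + 2·4 + 2|_4 = 42 ⇒ 41
(2) 41|_4 = 2·4^2 + 2·4 + 1 ↦ 2·5^2 + 2·5 + 1|_5 = 61 ⇒ 60
(3) 60|_5 = 2·5^2 + 2·5 ↦ 2·6^2 + 2·6|_6 = 84 ⇒ 83
(4) 83|_6 = 2·6^2 + 6 + 5 ↦ 2·7^2 + 7 + 5|_7 = 110 ⇒ 109

26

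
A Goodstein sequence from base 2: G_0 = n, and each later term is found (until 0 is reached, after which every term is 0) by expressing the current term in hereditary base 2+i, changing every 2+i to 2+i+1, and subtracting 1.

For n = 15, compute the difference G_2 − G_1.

1172

step 0: 15 = 2^(2 + 1) + 2^2 + 2 + 1; sub 3 for 2: 3^(3 + 1) + 3^3 + 3 + 1; = 112; G_1 = 112−1 = 111
step 1: 111 = 3^(3 + 1) + 3^3 + 3; sub 4 for 3: 4^(4 + 1) + 4^4 + 4; = 1284; G_2 = 1284−1 = 1283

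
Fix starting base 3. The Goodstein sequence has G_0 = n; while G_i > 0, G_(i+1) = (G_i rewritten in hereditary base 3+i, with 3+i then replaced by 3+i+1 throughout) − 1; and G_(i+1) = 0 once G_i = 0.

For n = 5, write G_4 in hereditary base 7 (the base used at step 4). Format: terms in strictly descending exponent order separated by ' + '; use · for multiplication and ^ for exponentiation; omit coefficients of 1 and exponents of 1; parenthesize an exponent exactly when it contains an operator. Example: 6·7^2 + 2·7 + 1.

base 3: 5 = 3 + 2; at 4: 4 + 2 = 6; next = 5
base 4: 5 = 4 + 1; at 5: 5 + 1 = 6; next = 5
base 5: 5 = 5; at 6: 6 = 6; next = 5
base 6: 5 = 5; at 7: 5 = 5; next = 4
base 7: 4 = 4; at 8: 4 = 4; next = 3

4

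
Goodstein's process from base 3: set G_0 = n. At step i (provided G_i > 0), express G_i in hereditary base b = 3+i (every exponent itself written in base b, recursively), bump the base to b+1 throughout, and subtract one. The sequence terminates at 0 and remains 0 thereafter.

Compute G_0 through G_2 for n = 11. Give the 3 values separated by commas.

11, 17, 25

11 —HB3→ 3^2 + 2 —bump→ 4^2 + 2 = 18 —(−1)→ 17
17 —HB4→ 4^2 + 1 —bump→ 5^2 + 1 = 26 —(−1)→ 25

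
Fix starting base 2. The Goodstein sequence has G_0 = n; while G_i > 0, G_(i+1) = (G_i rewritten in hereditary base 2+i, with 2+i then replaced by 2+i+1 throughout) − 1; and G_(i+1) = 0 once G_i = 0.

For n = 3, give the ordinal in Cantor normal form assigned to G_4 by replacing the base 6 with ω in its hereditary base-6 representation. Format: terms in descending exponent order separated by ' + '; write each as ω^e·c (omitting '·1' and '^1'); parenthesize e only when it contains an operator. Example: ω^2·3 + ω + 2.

base 2: 3 = 2 + 1; at 3: 3 + 1 = 4; next = 3
base 3: 3 = 3; at 4: 4 = 4; next = 3
base 4: 3 = 3; at 5: 3 = 3; next = 2
base 5: 2 = 2; at 6: 2 = 2; next = 1
base 6: 1 = 1; at 7: 1 = 1; next = 0

1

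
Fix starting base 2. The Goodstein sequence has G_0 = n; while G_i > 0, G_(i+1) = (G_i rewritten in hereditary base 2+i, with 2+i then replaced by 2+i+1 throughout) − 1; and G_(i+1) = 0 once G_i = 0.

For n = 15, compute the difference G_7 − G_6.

3373455337

base 2: 15 = 2^(2 + 1) + 2^2 + 2 + 1; at 3: 3^(3 + 1) + 3^3 + 3 + 1 = 112; next = 111
base 3: 111 = 3^(3 + 1) + 3^3 + 3; at 4: 4^(4 + 1) + 4^4 + 4 = 1284; next = 1283
base 4: 1283 = 4^(4 + 1) + 4^4 + 3; at 5: 5^(5 + 1) + 5^5 + 3 = 18753; next = 18752
base 5: 18752 = 5^(5 + 1) + 5^5 + 2; at 6: 6^(6 + 1) + 6^6 + 2 = 326594; next = 326593
base 6: 326593 = 6^(6 + 1) + 6^6 + 1; at 7: 7^(7 + 1) + 7^7 + 1 = 6588345; next = 6588344
base 7: 6588344 = 7^(7 + 1) + 7^7; at 8: 8^(8 + 1) + 8^8 = 150994944; next = 150994943
base 8: 150994943 = 8^(8 + 1) + 7·8^7 + 7·8^6 + 7·8^5 + 7·8^4 + 7·8^3 + 7·8^2 + 7·8 + 7; at 9: 9^(9 + 1) + 7·9^7 + 7·9^6 + 7·9^5 + 7·9^4 + 7·9^3 + 7·9^2 + 7·9 + 7 = 3524450281; next = 3524450280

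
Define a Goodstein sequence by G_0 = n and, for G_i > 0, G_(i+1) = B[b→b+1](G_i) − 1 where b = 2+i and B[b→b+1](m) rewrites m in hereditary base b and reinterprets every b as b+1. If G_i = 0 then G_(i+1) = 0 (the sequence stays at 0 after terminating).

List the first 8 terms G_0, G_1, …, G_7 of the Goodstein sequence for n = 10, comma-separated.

10, 83, 1025, 15625, 279935, 4215754, 84073323, 1937434592

G_0=10  [base 2] 2^(2 + 1) + 2  →[2↦3]→  3^(3 + 1) + 3 = 84  −1 ⇒ G_1=83
G_1=83  [base 3] 3^(3 + 1) + 2  →[3↦4]→  4^(4 + 1) + 2 = 1026  −1 ⇒ G_2=1025
G_2=1025  [base 4] 4^(4 + 1) + 1  →[4↦5]→  5^(5 + 1) + 1 = 15626  −1 ⇒ G_3=15625
G_3=15625  [base 5] 5^(5 + 1)  →[5↦6]→  6^(6 + 1) = 279936  −1 ⇒ G_4=279935
G_4=279935  [base 6] 5·6^6 + 5·6^5 + 5·6^4 + 5·6^3 + 5·6^2 + 5·6 + 5  →[6↦7]→  5·7^7 + 5·7^5 + 5·7^4 + 5·7^3 + 5·7^2 + 5·7 + 5 = 4215755  −1 ⇒ G_5=4215754
G_5=4215754  [base 7] 5·7^7 + 5·7^5 + 5·7^4 + 5·7^3 + 5·7^2 + 5·7 + 4  →[7↦8]→  5·8^8 + 5·8^5 + 5·8^4 + 5·8^3 + 5·8^2 + 5·8 + 4 = 84073324  −1 ⇒ G_6=84073323
G_6=84073323  [base 8] 5·8^8 + 5·8^5 + 5·8^4 + 5·8^3 + 5·8^2 + 5·8 + 3  →[8↦9]→  5·9^9 + 5·9^5 + 5·9^4 + 5·9^3 + 5·9^2 + 5·9 + 3 = 1937434593  −1 ⇒ G_7=1937434592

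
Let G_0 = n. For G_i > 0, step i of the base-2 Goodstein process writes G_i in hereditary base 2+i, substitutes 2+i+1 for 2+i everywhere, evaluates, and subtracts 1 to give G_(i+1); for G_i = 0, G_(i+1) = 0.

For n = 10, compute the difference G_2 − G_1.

942

i=0: 10 = 2^(2 + 1) + 2 (b=2); 2→3: 3^(3 + 1) + 3 = 84; 84−1 = 83
i=1: 83 = 3^(3 + 1) + 2 (b=3); 3→4: 4^(4 + 1) + 2 = 1026; 1026−1 = 1025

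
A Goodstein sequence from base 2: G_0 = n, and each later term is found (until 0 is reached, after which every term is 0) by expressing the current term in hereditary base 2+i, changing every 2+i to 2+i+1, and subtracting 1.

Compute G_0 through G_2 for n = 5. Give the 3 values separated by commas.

i=0: 5 = 2^2 + 1 (b=2); 2→3: 3^3 + 1 = 28; 28−1 = 27
i=1: 27 = 3^3 (b=3); 3→4: 4^4 = 256; 256−1 = 255

5, 27, 255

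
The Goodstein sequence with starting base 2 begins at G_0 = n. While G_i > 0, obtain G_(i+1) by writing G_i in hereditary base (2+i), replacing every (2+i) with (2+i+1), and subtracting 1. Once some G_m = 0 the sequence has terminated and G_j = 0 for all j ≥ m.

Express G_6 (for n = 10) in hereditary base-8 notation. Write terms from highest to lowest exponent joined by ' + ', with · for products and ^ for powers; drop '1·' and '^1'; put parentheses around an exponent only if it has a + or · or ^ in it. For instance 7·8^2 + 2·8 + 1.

5·8^8 + 5·8^5 + 5·8^4 + 5·8^3 + 5·8^2 + 5·8 + 3

10 —HB2→ 2^(2 + 1) + 2 —bump→ 3^(3 + 1) + 3 = 84 —(−1)→ 83
83 —HB3→ 3^(3 + 1) + 2 —bump→ 4^(4 + 1) + 2 = 1026 —(−1)→ 1025
1025 —HB4→ 4^(4 + 1) + 1 —bump→ 5^(5 + 1) + 1 = 15626 —(−1)→ 15625
15625 —HB5→ 5^(5 + 1) —bump→ 6^(6 + 1) = 279936 —(−1)→ 279935
279935 —HB6→ 5·6^6 + 5·6^5 + 5·6^4 + 5·6^3 + 5·6^2 + 5·6 + 5 —bump→ 5·7^7 + 5·7^5 + 5·7^4 + 5·7^3 + 5·7^2 + 5·7 + 5 = 4215755 —(−1)→ 4215754
4215754 —HB7→ 5·7^7 + 5·7^5 + 5·7^4 + 5·7^3 + 5·7^2 + 5·7 + 4 —bump→ 5·8^8 + 5·8^5 + 5·8^4 + 5·8^3 + 5·8^2 + 5·8 + 4 = 84073324 —(−1)→ 84073323
84073323 —HB8→ 5·8^8 + 5·8^5 + 5·8^4 + 5·8^3 + 5·8^2 + 5·8 + 3 —bump→ 5·9^9 + 5·9^5 + 5·9^4 + 5·9^3 + 5·9^2 + 5·9 + 3 = 1937434593 —(−1)→ 1937434592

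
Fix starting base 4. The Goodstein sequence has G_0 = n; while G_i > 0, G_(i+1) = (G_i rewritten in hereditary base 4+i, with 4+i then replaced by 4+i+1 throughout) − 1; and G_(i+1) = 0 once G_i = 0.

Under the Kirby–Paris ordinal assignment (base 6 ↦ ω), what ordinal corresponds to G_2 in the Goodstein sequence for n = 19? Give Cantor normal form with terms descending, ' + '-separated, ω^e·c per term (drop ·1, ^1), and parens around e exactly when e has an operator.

ω^2 + 1

step 0: 19 = 4^2 + 3; sub 5 for 4: 5^2 + 3; = 28; G_1 = 28−1 = 27
step 1: 27 = 5^2 + 2; sub 6 for 5: 6^2 + 2; = 38; G_2 = 38−1 = 37
step 2: 37 = 6^2 + 1; sub 7 for 6: 7^2 + 1; = 50; G_3 = 50−1 = 49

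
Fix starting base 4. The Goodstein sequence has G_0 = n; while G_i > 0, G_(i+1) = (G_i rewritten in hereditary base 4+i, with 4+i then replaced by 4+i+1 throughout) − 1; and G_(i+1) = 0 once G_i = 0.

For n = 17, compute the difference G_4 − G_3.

[0] 17 ≡ 4^2 + 1 (base 4). Lift 5: 26. −1: 25.
[1] 25 ≡ 5^2 (base 5). Lift 6: 36. −1: 35.
[2] 35 ≡ 5·6 + 5 (base 6). Lift 7: 40. −1: 39.
[3] 39 ≡ 5·7 + 4 (base 7). Lift 8: 44. −1: 43.

4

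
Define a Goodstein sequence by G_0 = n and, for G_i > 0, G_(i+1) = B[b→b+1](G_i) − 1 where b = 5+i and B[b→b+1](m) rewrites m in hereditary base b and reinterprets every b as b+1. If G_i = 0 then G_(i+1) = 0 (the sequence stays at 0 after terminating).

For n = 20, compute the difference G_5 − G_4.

2

(0) 20|_5 = 4·5 ↦ 4·6|_6 = 24 ⇒ 23
(1) 23|_6 = 3·6 + 5 ↦ 3·7 + 5|_7 = 26 ⇒ 25
(2) 25|_7 = 3·7 + 4 ↦ 3·8 + 4|_8 = 28 ⇒ 27
(3) 27|_8 = 3·8 + 3 ↦ 3·9 + 3|_9 = 30 ⇒ 29
(4) 29|_9 = 3·9 + 2 ↦ 3·10 + 2|_10 = 32 ⇒ 31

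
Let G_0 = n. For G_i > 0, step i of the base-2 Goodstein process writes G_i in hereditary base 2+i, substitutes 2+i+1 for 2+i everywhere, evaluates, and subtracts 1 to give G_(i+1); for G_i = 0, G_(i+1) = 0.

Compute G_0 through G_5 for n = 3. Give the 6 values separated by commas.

base 2: 3 = 2 + 1; at 3: 3 + 1 = 4; next = 3
base 3: 3 = 3; at 4: 4 = 4; next = 3
base 4: 3 = 3; at 5: 3 = 3; next = 2
base 5: 2 = 2; at 6: 2 = 2; next = 1
base 6: 1 = 1; at 7: 1 = 1; next = 0

3, 3, 3, 2, 1, 0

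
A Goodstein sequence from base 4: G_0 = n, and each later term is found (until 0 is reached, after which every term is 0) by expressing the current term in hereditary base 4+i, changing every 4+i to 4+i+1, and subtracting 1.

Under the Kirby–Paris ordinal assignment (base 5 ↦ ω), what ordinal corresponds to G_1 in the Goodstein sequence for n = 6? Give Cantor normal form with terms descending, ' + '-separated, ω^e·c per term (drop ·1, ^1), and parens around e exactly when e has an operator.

i=0: 6 = 4 + 2 (b=4); 4→5: 5 + 2 = 7; 7−1 = 6
i=1: 6 = 5 + 1 (b=5); 5→6: 6 + 1 = 7; 7−1 = 6

ω + 1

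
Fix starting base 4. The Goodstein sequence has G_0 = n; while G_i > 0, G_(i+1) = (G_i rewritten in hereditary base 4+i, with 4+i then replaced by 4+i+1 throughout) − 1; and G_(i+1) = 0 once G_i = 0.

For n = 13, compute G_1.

15

base 4: 13 = 3·4 + 1; at 5: 3·5 + 1 = 16; next = 15
base 5: 15 = 3·5; at 6: 3·6 = 18; next = 17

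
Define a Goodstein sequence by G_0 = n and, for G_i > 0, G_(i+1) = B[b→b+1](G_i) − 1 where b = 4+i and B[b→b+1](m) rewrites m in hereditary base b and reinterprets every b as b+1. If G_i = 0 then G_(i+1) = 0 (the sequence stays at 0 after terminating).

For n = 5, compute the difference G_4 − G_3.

5 —HB4→ 4 + 1 —bump→ 5 + 1 = 6 —(−1)→ 5
5 —HB5→ 5 —bump→ 6 = 6 —(−1)→ 5
5 —HB6→ 5 —bump→ 5 = 5 —(−1)→ 4
4 —HB7→ 4 —bump→ 4 = 4 —(−1)→ 3

-1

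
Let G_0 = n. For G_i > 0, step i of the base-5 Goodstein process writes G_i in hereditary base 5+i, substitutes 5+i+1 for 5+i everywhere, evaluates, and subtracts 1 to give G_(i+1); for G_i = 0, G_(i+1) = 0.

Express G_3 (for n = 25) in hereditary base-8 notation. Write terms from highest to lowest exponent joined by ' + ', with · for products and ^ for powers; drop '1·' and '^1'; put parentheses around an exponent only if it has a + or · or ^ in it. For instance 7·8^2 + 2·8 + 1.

G_0 = 25. HB_5(25) = 5^2. Bump = 36. G_1 = 35.
G_1 = 35. HB_6(35) = 5·6 + 5. Bump = 40. G_2 = 39.
G_2 = 39. HB_7(39) = 5·7 + 4. Bump = 44. G_3 = 43.

5·8 + 3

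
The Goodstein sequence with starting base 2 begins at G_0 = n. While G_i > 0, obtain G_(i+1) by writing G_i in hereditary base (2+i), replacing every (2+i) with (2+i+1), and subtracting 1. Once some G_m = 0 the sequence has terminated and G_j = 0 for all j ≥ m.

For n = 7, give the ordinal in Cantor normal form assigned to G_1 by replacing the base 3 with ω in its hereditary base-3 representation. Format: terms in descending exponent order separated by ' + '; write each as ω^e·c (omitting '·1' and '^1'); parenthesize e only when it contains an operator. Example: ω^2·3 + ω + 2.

step 0: 7 = 2^2 + 2 + 1; sub 3 for 2: 3^3 + 3 + 1; = 31; G_1 = 31−1 = 30
step 1: 30 = 3^3 + 3; sub 4 for 3: 4^4 + 4; = 260; G_2 = 260−1 = 259

ω^ω + ω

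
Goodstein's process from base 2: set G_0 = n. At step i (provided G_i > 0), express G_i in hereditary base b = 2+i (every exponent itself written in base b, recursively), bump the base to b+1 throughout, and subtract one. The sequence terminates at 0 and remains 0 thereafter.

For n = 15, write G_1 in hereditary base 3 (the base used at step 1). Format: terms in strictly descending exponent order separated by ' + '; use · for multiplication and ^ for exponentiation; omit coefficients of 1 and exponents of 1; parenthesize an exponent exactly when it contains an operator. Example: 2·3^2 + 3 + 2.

3^(3 + 1) + 3^3 + 3

step 0: 15 = 2^(2 + 1) + 2^2 + 2 + 1; sub 3 for 2: 3^(3 + 1) + 3^3 + 3 + 1; = 112; G_1 = 112−1 = 111
step 1: 111 = 3^(3 + 1) + 3^3 + 3; sub 4 for 3: 4^(4 + 1) + 4^4 + 4; = 1284; G_2 = 1284−1 = 1283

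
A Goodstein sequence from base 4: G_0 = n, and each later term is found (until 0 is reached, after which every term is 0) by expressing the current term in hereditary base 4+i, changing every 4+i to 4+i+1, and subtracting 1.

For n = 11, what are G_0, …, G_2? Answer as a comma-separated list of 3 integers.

11, 12, 13

i=0: 11 = 2·4 + 3 (b=4); 4→5: 2·5 + 3 = 13; 13−1 = 12
i=1: 12 = 2·5 + 2 (b=5); 5→6: 2·6 + 2 = 14; 14−1 = 13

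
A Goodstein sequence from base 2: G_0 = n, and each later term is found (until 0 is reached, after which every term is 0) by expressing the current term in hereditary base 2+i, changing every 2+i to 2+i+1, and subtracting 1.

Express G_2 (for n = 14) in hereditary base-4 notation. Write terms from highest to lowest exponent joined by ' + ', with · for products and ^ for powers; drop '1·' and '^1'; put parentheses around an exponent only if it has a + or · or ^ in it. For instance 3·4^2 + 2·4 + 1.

i=0: 14 = 2^(2 + 1) + 2^2 + 2 (b=2); 2→3: 3^(3 + 1) + 3^3 + 3 = 111; 111−1 = 110
i=1: 110 = 3^(3 + 1) + 3^3 + 2 (b=3); 3→4: 4^(4 + 1) + 4^4 + 2 = 1282; 1282−1 = 1281
i=2: 1281 = 4^(4 + 1) + 4^4 + 1 (b=4); 4→5: 5^(5 + 1) + 5^5 + 1 = 18751; 18751−1 = 18750

4^(4 + 1) + 4^4 + 1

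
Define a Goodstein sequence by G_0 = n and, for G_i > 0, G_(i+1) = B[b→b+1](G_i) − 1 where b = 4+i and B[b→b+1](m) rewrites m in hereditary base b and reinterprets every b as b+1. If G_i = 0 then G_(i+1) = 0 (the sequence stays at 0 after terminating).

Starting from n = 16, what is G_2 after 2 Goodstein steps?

27

[0] 16 ≡ 4^2 (base 4). Lift 5: 25. −1: 24.
[1] 24 ≡ 4·5 + 4 (base 5). Lift 6: 28. −1: 27.
[2] 27 ≡ 4·6 + 3 (base 6). Lift 7: 31. −1: 30.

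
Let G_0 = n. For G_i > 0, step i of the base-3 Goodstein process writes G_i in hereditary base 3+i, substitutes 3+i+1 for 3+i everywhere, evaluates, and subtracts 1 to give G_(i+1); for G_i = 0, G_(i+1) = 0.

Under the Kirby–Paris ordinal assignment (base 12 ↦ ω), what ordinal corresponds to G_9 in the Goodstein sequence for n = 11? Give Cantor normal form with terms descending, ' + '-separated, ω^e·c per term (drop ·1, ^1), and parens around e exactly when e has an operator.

ω·4 + 11

[0] 11 ≡ 3^2 + 2 (base 3). Lift 4: 18. −1: 17.
[1] 17 ≡ 4^2 + 1 (base 4). Lift 5: 26. −1: 25.
[2] 25 ≡ 5^2 (base 5). Lift 6: 36. −1: 35.
[3] 35 ≡ 5·6 + 5 (base 6). Lift 7: 40. −1: 39.
[4] 39 ≡ 5·7 + 4 (base 7). Lift 8: 44. −1: 43.
[5] 43 ≡ 5·8 + 3 (base 8). Lift 9: 48. −1: 47.
[6] 47 ≡ 5·9 + 2 (base 9). Lift 10: 52. −1: 51.
[7] 51 ≡ 5·10 + 1 (base 10). Lift 11: 56. −1: 55.
[8] 55 ≡ 5·11 (base 11). Lift 12: 60. −1: 59.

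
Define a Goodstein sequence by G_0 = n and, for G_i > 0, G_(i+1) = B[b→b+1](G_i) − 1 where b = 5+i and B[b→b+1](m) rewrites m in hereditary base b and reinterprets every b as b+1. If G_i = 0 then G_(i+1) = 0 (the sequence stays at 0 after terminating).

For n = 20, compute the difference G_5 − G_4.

[0] 20 ≡ 4·5 (base 5). Lift 6: 24. −1: 23.
[1] 23 ≡ 3·6 + 5 (base 6). Lift 7: 26. −1: 25.
[2] 25 ≡ 3·7 + 4 (base 7). Lift 8: 28. −1: 27.
[3] 27 ≡ 3·8 + 3 (base 8). Lift 9: 30. −1: 29.
[4] 29 ≡ 3·9 + 2 (base 9). Lift 10: 32. −1: 31.

2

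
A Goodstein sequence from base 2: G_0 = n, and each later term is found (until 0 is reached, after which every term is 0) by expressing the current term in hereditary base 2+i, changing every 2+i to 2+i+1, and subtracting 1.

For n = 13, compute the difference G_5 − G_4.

13 —HB2→ 2^(2 + 1) + 2^2 + 1 —bump→ 3^(3 + 1) + 3^3 + 1 = 109 —(−1)→ 108
108 —HB3→ 3^(3 + 1) + 3^3 —bump→ 4^(4 + 1) + 4^4 = 1280 —(−1)→ 1279
1279 —HB4→ 4^(4 + 1) + 3·4^3 + 3·4^2 + 3·4 + 3 —bump→ 5^(5 + 1) + 3·5^3 + 3·5^2 + 3·5 + 3 = 16093 —(−1)→ 16092
16092 —HB5→ 5^(5 + 1) + 3·5^3 + 3·5^2 + 3·5 + 2 —bump→ 6^(6 + 1) + 3·6^3 + 3·6^2 + 3·6 + 2 = 280712 —(−1)→ 280711
280711 —HB6→ 6^(6 + 1) + 3·6^3 + 3·6^2 + 3·6 + 1 —bump→ 7^(7 + 1) + 3·7^3 + 3·7^2 + 3·7 + 1 = 5765999 —(−1)→ 5765998

5485287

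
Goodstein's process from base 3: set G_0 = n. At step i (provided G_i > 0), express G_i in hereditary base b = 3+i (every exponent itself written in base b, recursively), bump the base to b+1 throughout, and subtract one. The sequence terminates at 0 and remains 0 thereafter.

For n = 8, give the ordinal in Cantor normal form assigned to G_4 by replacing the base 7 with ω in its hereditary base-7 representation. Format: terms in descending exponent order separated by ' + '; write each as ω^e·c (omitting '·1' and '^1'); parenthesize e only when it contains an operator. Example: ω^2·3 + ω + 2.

i=0: 8 = 2·3 + 2 (b=3); 3→4: 2·4 + 2 = 10; 10−1 = 9
i=1: 9 = 2·4 + 1 (b=4); 4→5: 2·5 + 1 = 11; 11−1 = 10
i=2: 10 = 2·5 (b=5); 5→6: 2·6 = 12; 12−1 = 11
i=3: 11 = 6 + 5 (b=6); 6→7: 7 + 5 = 12; 12−1 = 11
i=4: 11 = 7 + 4 (b=7); 7→8: 8 + 4 = 12; 12−1 = 11

ω + 4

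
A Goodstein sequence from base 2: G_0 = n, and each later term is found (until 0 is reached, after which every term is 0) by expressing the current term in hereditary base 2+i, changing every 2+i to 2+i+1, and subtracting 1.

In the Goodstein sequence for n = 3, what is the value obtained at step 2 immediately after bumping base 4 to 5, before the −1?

3

step 0: 3 = 2 + 1; sub 3 for 2: 3 + 1; = 4; G_1 = 4−1 = 3
step 1: 3 = 3; sub 4 for 3: 4; = 4; G_2 = 4−1 = 3
step 2: 3 = 3; sub 5 for 4: 3; = 3; G_3 = 3−1 = 2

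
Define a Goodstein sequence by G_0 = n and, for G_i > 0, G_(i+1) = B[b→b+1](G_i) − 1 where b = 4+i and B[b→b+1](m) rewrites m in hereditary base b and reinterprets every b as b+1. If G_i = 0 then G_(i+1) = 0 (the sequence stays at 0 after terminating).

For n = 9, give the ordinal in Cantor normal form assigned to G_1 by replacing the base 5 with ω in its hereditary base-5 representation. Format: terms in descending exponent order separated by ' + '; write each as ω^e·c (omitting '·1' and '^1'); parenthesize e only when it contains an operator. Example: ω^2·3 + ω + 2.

9 —HB4→ 2·4 + 1 —bump→ 2·5 + 1 = 11 —(−1)→ 10
10 —HB5→ 2·5 —bump→ 2·6 = 12 —(−1)→ 11

ω·2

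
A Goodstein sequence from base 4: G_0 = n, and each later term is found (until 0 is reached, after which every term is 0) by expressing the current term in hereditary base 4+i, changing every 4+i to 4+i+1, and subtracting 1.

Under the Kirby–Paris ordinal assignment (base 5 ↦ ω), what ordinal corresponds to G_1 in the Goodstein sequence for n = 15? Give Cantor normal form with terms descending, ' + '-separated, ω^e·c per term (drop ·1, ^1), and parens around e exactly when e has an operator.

ω·3 + 2

[0] 15 ≡ 3·4 + 3 (base 4). Lift 5: 18. −1: 17.
[1] 17 ≡ 3·5 + 2 (base 5). Lift 6: 20. −1: 19.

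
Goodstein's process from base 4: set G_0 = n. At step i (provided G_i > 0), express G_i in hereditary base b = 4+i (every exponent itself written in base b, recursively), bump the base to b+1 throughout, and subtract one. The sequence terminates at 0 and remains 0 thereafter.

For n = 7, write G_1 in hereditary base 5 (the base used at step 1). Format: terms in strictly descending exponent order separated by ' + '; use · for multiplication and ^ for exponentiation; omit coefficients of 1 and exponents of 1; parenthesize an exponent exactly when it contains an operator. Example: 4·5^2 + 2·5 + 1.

[0] 7 ≡ 4 + 3 (base 4). Lift 5: 8. −1: 7.
[1] 7 ≡ 5 + 2 (base 5). Lift 6: 8. −1: 7.

5 + 2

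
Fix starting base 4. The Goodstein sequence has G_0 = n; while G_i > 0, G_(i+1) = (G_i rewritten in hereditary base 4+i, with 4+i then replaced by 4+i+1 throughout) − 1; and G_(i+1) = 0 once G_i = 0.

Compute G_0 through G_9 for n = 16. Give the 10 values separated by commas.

step 0: 16 = 4^2; sub 5 for 4: 5^2; = 25; G_1 = 25−1 = 24
step 1: 24 = 4·5 + 4; sub 6 for 5: 4·6 + 4; = 28; G_2 = 28−1 = 27
step 2: 27 = 4·6 + 3; sub 7 for 6: 4·7 + 3; = 31; G_3 = 31−1 = 30
step 3: 30 = 4·7 + 2; sub 8 for 7: 4·8 + 2; = 34; G_4 = 34−1 = 33
step 4: 33 = 4·8 + 1; sub 9 for 8: 4·9 + 1; = 37; G_5 = 37−1 = 36
step 5: 36 = 4·9; sub 10 for 9: 4·10; = 40; G_6 = 40−1 = 39
step 6: 39 = 3·10 + 9; sub 11 for 10: 3·11 + 9; = 42; G_7 = 42−1 = 41
step 7: 41 = 3·11 + 8; sub 12 for 11: 3·12 + 8; = 44; G_8 = 44−1 = 43
step 8: 43 = 3·12 + 7; sub 13 for 12: 3·13 + 7; = 46; G_9 = 46−1 = 45

16, 24, 27, 30, 33, 36, 39, 41, 43, 45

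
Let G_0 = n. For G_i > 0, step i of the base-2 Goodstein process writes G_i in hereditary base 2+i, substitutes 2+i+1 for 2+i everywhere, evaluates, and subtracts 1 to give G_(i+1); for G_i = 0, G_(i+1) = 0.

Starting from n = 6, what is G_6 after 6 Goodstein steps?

187243

i=0: 6 = 2^2 + 2 (b=2); 2→3: 3^3 + 3 = 30; 30−1 = 29
i=1: 29 = 3^3 + 2 (b=3); 3→4: 4^4 + 2 = 258; 258−1 = 257
i=2: 257 = 4^4 + 1 (b=4); 4→5: 5^5 + 1 = 3126; 3126−1 = 3125
i=3: 3125 = 5^5 (b=5); 5→6: 6^6 = 46656; 46656−1 = 46655
i=4: 46655 = 5·6^5 + 5·6^4 + 5·6^3 + 5·6^2 + 5·6 + 5 (b=6); 6→7: 5·7^5 + 5·7^4 + 5·7^3 + 5·7^2 + 5·7 + 5 = 98040; 98040−1 = 98039
i=5: 98039 = 5·7^5 + 5·7^4 + 5·7^3 + 5·7^2 + 5·7 + 4 (b=7); 7→8: 5·8^5 + 5·8^4 + 5·8^3 + 5·8^2 + 5·8 + 4 = 187244; 187244−1 = 187243
i=6: 187243 = 5·8^5 + 5·8^4 + 5·8^3 + 5·8^2 + 5·8 + 3 (b=8); 8→9: 5·9^5 + 5·9^4 + 5·9^3 + 5·9^2 + 5·9 + 3 = 332148; 332148−1 = 332147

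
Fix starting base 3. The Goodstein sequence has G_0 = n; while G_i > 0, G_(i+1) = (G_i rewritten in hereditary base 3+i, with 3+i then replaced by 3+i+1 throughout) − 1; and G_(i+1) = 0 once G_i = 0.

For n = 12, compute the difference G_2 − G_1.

8

base 3: 12 = 3^2 + 3; at 4: 4^2 + 4 = 20; next = 19
base 4: 19 = 4^2 + 3; at 5: 5^2 + 3 = 28; next = 27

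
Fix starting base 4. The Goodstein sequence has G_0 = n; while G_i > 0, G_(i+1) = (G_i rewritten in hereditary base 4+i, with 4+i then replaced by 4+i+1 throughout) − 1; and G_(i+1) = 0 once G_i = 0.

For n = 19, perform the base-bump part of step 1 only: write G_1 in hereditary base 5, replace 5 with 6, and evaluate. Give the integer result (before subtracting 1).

38

G_0=19  [base 4] 4^2 + 3  →[4↦5]→  5^2 + 3 = 28  −1 ⇒ G_1=27
G_1=27  [base 5] 5^2 + 2  →[5↦6]→  6^2 + 2 = 38  −1 ⇒ G_2=37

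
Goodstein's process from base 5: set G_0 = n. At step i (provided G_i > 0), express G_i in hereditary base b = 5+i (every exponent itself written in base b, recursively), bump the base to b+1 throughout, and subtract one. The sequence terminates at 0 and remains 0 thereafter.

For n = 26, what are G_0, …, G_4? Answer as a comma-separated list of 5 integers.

26, 36, 48, 53, 58

[0] 26 ≡ 5^2 + 1 (base 5). Lift 6: 37. −1: 36.
[1] 36 ≡ 6^2 (base 6). Lift 7: 49. −1: 48.
[2] 48 ≡ 6·7 + 6 (base 7). Lift 8: 54. −1: 53.
[3] 53 ≡ 6·8 + 5 (base 8). Lift 9: 59. −1: 58.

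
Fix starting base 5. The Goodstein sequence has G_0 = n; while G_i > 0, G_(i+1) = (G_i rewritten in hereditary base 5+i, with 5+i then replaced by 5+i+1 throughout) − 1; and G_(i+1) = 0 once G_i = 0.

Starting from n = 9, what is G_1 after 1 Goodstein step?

base 5: 9 = 5 + 4; at 6: 6 + 4 = 10; next = 9
base 6: 9 = 6 + 3; at 7: 7 + 3 = 10; next = 9

9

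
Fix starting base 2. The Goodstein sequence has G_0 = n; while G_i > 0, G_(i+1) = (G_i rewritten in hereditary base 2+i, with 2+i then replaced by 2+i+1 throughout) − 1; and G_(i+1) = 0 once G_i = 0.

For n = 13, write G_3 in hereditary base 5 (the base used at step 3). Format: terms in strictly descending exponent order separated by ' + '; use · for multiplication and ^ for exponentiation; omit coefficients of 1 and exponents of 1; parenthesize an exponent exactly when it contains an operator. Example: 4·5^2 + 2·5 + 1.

G_0 = 13. HB_2(13) = 2^(2 + 1) + 2^2 + 1. Bump = 109. G_1 = 108.
G_1 = 108. HB_3(108) = 3^(3 + 1) + 3^3. Bump = 1280. G_2 = 1279.
G_2 = 1279. HB_4(1279) = 4^(4 + 1) + 3·4^3 + 3·4^2 + 3·4 + 3. Bump = 16093. G_3 = 16092.

5^(5 + 1) + 3·5^3 + 3·5^2 + 3·5 + 2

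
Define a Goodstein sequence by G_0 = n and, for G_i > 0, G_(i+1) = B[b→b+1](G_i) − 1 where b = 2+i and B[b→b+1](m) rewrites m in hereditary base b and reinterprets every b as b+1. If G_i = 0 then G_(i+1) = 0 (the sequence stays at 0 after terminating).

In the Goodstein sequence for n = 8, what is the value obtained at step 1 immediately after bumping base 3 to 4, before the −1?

554

8 —HB2→ 2^(2 + 1) —bump→ 3^(3 + 1) = 81 —(−1)→ 80
80 —HB3→ 2·3^3 + 2·3^2 + 2·3 + 2 —bump→ 2·4^4 + 2·4^2 + 2·4 + 2 = 554 —(−1)→ 553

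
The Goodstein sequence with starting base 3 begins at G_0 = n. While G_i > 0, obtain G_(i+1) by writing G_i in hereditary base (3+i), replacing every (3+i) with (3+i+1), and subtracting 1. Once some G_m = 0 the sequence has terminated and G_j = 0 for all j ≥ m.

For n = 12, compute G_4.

step 0: 12 = 3^2 + 3; sub 4 for 3: 4^2 + 4; = 20; G_1 = 20−1 = 19
step 1: 19 = 4^2 + 3; sub 5 for 4: 5^2 + 3; = 28; G_2 = 28−1 = 27
step 2: 27 = 5^2 + 2; sub 6 for 5: 6^2 + 2; = 38; G_3 = 38−1 = 37
step 3: 37 = 6^2 + 1; sub 7 for 6: 7^2 + 1; = 50; G_4 = 50−1 = 49
step 4: 49 = 7^2; sub 8 for 7: 8^2; = 64; G_5 = 64−1 = 63

49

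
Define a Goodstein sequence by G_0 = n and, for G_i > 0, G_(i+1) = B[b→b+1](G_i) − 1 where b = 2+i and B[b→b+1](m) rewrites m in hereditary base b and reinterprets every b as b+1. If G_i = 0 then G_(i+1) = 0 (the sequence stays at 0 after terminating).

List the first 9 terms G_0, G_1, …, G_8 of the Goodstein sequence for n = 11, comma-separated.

11 —HB2→ 2^(2 + 1) + 2 + 1 —bump→ 3^(3 + 1) + 3 + 1 = 85 —(−1)→ 84
84 —HB3→ 3^(3 + 1) + 3 —bump→ 4^(4 + 1) + 4 = 1028 —(−1)→ 1027
1027 —HB4→ 4^(4 + 1) + 3 —bump→ 5^(5 + 1) + 3 = 15628 —(−1)→ 15627
15627 —HB5→ 5^(5 + 1) + 2 —bump→ 6^(6 + 1) + 2 = 279938 —(−1)→ 279937
279937 —HB6→ 6^(6 + 1) + 1 —bump→ 7^(7 + 1) + 1 = 5764802 —(−1)→ 5764801
5764801 —HB7→ 7^(7 + 1) —bump→ 8^(8 + 1) = 134217728 —(−1)→ 134217727
134217727 —HB8→ 7·8^8 + 7·8^7 + 7·8^6 + 7·8^5 + 7·8^4 + 7·8^3 + 7·8^2 + 7·8 + 7 —bump→ 7·9^9 + 7·9^7 + 7·9^6 + 7·9^5 + 7·9^4 + 7·9^3 + 7·9^2 + 7·9 + 7 = 2749609303 —(−1)→ 2749609302
2749609302 —HB9→ 7·9^9 + 7·9^7 + 7·9^6 + 7·9^5 + 7·9^4 + 7·9^3 + 7·9^2 + 7·9 + 6 —bump→ 7·10^10 + 7·10^7 + 7·10^6 + 7·10^5 + 7·10^4 + 7·10^3 + 7·10^2 + 7·10 + 6 = 70077777776 —(−1)→ 70077777775

11, 84, 1027, 15627, 279937, 5764801, 134217727, 2749609302, 70077777775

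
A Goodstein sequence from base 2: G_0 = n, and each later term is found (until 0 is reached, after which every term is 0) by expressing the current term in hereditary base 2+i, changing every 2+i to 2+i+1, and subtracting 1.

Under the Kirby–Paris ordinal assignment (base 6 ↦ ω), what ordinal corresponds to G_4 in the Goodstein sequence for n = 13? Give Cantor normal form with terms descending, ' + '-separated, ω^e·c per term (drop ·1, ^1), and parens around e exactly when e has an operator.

ω^(ω + 1) + ω^3·3 + ω^2·3 + ω·3 + 1

13 —HB2→ 2^(2 + 1) + 2^2 + 1 —bump→ 3^(3 + 1) + 3^3 + 1 = 109 —(−1)→ 108
108 —HB3→ 3^(3 + 1) + 3^3 —bump→ 4^(4 + 1) + 4^4 = 1280 —(−1)→ 1279
1279 —HB4→ 4^(4 + 1) + 3·4^3 + 3·4^2 + 3·4 + 3 —bump→ 5^(5 + 1) + 3·5^3 + 3·5^2 + 3·5 + 3 = 16093 —(−1)→ 16092
16092 —HB5→ 5^(5 + 1) + 3·5^3 + 3·5^2 + 3·5 + 2 —bump→ 6^(6 + 1) + 3·6^3 + 3·6^2 + 3·6 + 2 = 280712 —(−1)→ 280711
280711 —HB6→ 6^(6 + 1) + 3·6^3 + 3·6^2 + 3·6 + 1 —bump→ 7^(7 + 1) + 3·7^3 + 3·7^2 + 3·7 + 1 = 5765999 —(−1)→ 5765998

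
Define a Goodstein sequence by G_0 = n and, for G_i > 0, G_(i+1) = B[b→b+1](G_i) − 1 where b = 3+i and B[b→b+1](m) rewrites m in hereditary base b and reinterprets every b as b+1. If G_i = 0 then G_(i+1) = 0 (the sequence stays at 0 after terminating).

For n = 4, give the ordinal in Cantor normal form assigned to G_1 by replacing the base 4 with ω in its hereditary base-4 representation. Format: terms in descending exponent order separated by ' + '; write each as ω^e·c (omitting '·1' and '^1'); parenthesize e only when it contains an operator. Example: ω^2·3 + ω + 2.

step 0: 4 = 3 + 1; sub 4 for 3: 4 + 1; = 5; G_1 = 5−1 = 4
step 1: 4 = 4; sub 5 for 4: 5; = 5; G_2 = 5−1 = 4

ω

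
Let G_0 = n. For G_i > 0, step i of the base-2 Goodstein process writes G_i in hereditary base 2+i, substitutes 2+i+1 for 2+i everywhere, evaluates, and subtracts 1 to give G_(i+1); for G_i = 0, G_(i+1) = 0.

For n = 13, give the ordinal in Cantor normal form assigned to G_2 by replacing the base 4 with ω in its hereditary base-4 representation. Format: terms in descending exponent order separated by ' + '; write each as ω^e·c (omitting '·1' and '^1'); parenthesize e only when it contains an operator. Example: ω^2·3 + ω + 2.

base 2: 13 = 2^(2 + 1) + 2^2 + 1; at 3: 3^(3 + 1) + 3^3 + 1 = 109; next = 108
base 3: 108 = 3^(3 + 1) + 3^3; at 4: 4^(4 + 1) + 4^4 = 1280; next = 1279

ω^(ω + 1) + ω^3·3 + ω^2·3 + ω·3 + 3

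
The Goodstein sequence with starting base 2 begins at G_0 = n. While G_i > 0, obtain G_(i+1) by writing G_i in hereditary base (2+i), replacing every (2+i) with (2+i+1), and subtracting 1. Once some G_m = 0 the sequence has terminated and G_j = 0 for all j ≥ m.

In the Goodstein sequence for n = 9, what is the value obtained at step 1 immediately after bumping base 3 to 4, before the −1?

[0] 9 ≡ 2^(2 + 1) + 1 (base 2). Lift 3: 82. −1: 81.
[1] 81 ≡ 3^(3 + 1) (base 3). Lift 4: 1024. −1: 1023.

1024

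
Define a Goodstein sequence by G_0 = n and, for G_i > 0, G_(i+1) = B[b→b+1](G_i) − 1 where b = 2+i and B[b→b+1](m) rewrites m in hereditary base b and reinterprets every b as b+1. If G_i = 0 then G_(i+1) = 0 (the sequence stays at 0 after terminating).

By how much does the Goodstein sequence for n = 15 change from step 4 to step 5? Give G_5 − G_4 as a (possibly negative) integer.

(0) 15|_2 = 2^(2 + 1) + 2^2 + 2 + 1 ↦ 3^(3 + 1) + 3^3 + 3 + 1|_3 = 112 ⇒ 111
(1) 111|_3 = 3^(3 + 1) + 3^3 + 3 ↦ 4^(4 + 1) + 4^4 + 4|_4 = 1284 ⇒ 1283
(2) 1283|_4 = 4^(4 + 1) + 4^4 + 3 ↦ 5^(5 + 1) + 5^5 + 3|_5 = 18753 ⇒ 18752
(3) 18752|_5 = 5^(5 + 1) + 5^5 + 2 ↦ 6^(6 + 1) + 6^6 + 2|_6 = 326594 ⇒ 326593
(4) 326593|_6 = 6^(6 + 1) + 6^6 + 1 ↦ 7^(7 + 1) + 7^7 + 1|_7 = 6588345 ⇒ 6588344

6261751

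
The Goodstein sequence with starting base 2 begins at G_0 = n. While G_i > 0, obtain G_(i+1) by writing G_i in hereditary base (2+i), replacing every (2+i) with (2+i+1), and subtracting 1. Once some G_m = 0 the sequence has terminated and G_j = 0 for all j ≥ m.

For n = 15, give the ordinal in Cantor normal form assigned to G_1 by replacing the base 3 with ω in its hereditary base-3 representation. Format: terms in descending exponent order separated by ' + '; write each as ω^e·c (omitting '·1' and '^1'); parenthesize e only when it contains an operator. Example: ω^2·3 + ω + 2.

ω^(ω + 1) + ω^ω + ω

step 0: 15 = 2^(2 + 1) + 2^2 + 2 + 1; sub 3 for 2: 3^(3 + 1) + 3^3 + 3 + 1; = 112; G_1 = 112−1 = 111
step 1: 111 = 3^(3 + 1) + 3^3 + 3; sub 4 for 3: 4^(4 + 1) + 4^4 + 4; = 1284; G_2 = 1284−1 = 1283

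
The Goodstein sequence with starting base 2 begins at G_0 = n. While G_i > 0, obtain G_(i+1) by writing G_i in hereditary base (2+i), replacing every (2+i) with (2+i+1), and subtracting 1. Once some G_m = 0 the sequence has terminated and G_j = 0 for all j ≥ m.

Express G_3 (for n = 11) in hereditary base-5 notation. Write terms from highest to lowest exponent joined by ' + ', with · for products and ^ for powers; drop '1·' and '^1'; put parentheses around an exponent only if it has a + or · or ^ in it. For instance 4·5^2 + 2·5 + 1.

G_0 = 11. HB_2(11) = 2^(2 + 1) + 2 + 1. Bump = 85. G_1 = 84.
G_1 = 84. HB_3(84) = 3^(3 + 1) + 3. Bump = 1028. G_2 = 1027.
G_2 = 1027. HB_4(1027) = 4^(4 + 1) + 3. Bump = 15628. G_3 = 15627.
G_3 = 15627. HB_5(15627) = 5^(5 + 1) + 2. Bump = 279938. G_4 = 279937.

5^(5 + 1) + 2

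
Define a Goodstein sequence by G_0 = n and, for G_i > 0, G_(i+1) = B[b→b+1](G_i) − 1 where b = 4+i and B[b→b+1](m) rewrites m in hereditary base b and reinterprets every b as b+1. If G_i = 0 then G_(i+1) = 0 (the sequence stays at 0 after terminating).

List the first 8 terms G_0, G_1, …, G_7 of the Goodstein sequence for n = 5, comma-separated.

5, 5, 5, 4, 3, 2, 1, 0

G_0=5  [base 4] 4 + 1  →[4↦5]→  5 + 1 = 6  −1 ⇒ G_1=5
G_1=5  [base 5] 5  →[5↦6]→  6 = 6  −1 ⇒ G_2=5
G_2=5  [base 6] 5  →[6↦7]→  5 = 5  −1 ⇒ G_3=4
G_3=4  [base 7] 4  →[7↦8]→  4 = 4  −1 ⇒ G_4=3
G_4=3  [base 8] 3  →[8↦9]→  3 = 3  −1 ⇒ G_5=2
G_5=2  [base 9] 2  →[9↦10]→  2 = 2  −1 ⇒ G_6=1
G_6=1  [base 10] 1  →[10↦11]→  1 = 1  −1 ⇒ G_7=0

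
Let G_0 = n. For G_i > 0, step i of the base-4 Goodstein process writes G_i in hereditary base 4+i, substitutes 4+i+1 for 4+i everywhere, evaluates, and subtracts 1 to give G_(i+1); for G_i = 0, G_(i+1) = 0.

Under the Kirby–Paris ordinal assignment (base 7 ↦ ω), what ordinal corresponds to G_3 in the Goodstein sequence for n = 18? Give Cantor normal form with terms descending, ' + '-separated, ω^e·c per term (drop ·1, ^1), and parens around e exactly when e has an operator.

step 0: 18 = 4^2 + 2; sub 5 for 4: 5^2 + 2; = 27; G_1 = 27−1 = 26
step 1: 26 = 5^2 + 1; sub 6 for 5: 6^2 + 1; = 37; G_2 = 37−1 = 36
step 2: 36 = 6^2; sub 7 for 6: 7^2; = 49; G_3 = 49−1 = 48
step 3: 48 = 6·7 + 6; sub 8 for 7: 6·8 + 6; = 54; G_4 = 54−1 = 53

ω·6 + 6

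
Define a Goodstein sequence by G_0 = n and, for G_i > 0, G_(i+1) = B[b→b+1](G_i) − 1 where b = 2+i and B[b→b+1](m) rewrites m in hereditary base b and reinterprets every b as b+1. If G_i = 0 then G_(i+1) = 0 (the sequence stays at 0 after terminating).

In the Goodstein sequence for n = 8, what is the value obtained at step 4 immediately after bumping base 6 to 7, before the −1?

1647196

[0] 8 ≡ 2^(2 + 1) (base 2). Lift 3: 81. −1: 80.
[1] 80 ≡ 2·3^3 + 2·3^2 + 2·3 + 2 (base 3). Lift 4: 554. −1: 553.
[2] 553 ≡ 2·4^4 + 2·4^2 + 2·4 + 1 (base 4). Lift 5: 6311. −1: 6310.
[3] 6310 ≡ 2·5^5 + 2·5^2 + 2·5 (base 5). Lift 6: 93396. −1: 93395.
[4] 93395 ≡ 2·6^6 + 2·6^2 + 6 + 5 (base 6). Lift 7: 1647196. −1: 1647195.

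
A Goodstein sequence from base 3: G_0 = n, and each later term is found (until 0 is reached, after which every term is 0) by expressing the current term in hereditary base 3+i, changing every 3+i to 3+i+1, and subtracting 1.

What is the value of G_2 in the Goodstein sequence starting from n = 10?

base 3: 10 = 3^2 + 1; at 4: 4^2 + 1 = 17; next = 16
base 4: 16 = 4^2; at 5: 5^2 = 25; next = 24
base 5: 24 = 4·5 + 4; at 6: 4·6 + 4 = 28; next = 27

24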